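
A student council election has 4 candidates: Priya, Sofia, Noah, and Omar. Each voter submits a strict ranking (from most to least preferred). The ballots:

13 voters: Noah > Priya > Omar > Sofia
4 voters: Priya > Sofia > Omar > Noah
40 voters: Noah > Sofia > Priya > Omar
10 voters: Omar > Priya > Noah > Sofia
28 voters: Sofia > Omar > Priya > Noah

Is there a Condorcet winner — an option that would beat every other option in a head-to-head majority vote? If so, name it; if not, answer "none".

Noah vs Priya: 53–42 for Noah.
Noah vs Sofia: 63–32 for Noah.
Noah vs Omar: 53–42 for Noah.
Noah beats every other option head-to-head.

Noah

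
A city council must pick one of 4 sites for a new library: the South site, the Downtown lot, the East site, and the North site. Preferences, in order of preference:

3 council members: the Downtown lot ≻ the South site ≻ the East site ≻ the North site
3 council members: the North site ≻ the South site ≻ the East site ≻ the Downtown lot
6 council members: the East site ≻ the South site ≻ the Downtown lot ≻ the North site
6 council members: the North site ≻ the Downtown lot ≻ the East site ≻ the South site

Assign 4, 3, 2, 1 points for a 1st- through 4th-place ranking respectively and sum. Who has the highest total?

the South site: 3·3 + 3·3 + 6·3 + 6·1 = 42
the Downtown lot: 3·4 + 3·1 + 6·2 + 6·3 = 45
the East site: 3·2 + 3·2 + 6·4 + 6·2 = 48
the North site: 3·1 + 3·4 + 6·1 + 6·4 = 45
the East site has the highest Borda score (48).

the East site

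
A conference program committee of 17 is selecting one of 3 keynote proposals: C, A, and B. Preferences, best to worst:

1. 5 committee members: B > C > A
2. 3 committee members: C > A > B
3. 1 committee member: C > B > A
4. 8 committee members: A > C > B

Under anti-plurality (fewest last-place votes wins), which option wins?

Last-place votes: C 0, A 6, B 11.
C is ranked last by the fewest voters, so C wins.

C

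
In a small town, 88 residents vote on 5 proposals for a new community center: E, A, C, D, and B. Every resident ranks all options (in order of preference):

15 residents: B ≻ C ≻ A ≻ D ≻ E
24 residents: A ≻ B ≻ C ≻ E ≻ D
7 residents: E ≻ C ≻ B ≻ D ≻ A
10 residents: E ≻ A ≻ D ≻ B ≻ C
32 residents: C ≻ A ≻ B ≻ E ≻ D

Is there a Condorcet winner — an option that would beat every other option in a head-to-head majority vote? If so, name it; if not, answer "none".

Checking pairwise contests:
A beats E 71–17.
C beats A 54–34.
B beats C 49–39.
E beats D 73–15.
A beats B 66–22.
Every option loses at least one head-to-head, so there is no Condorcet winner.

none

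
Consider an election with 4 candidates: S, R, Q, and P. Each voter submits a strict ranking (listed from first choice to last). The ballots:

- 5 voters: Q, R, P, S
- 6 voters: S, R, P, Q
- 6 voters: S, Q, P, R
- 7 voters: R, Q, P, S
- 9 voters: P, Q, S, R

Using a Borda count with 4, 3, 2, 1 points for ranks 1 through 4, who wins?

S: 5·1 + 6·4 + 6·4 + 7·1 + 9·2 = 78
R: 5·3 + 6·3 + 6·1 + 7·4 + 9·1 = 76
Q: 5·4 + 6·1 + 6·3 + 7·3 + 9·3 = 92
P: 5·2 + 6·2 + 6·2 + 7·2 + 9·4 = 84
Q has the highest Borda score (92).

Q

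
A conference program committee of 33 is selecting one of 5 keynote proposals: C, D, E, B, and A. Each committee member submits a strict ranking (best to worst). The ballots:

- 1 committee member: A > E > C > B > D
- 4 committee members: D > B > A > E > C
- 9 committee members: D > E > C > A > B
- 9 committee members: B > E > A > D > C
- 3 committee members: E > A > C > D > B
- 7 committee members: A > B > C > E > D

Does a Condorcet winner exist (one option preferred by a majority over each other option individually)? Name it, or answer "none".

none

Checking pairwise contests:
D beats C 22–11.
E beats D 20–13.
B beats E 20–13.
A beats B 20–13.
E beats A 21–12.
Every option loses at least one head-to-head, so there is no Condorcet winner.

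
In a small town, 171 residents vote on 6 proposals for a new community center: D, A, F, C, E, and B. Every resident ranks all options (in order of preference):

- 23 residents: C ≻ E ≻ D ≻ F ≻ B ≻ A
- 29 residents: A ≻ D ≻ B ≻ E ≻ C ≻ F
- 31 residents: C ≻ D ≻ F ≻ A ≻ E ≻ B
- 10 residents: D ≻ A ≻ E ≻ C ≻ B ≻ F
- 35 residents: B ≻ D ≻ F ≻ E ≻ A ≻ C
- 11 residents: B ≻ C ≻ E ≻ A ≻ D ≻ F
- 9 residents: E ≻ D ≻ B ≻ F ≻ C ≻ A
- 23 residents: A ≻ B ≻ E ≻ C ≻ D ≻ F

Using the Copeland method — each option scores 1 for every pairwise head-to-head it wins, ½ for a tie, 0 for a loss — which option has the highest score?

D: beats A, F, E, and B; loses to C → score 4.
A: beats C, E, and B; loses to D and F → score 3.
F: beats A; loses to D, C, E, and B → score 1.
C: beats D and F; loses to A, E, and B → score 2.
E: beats F and C; loses to D, A, and B → score 2.
B: beats F, C, and E; loses to D and A → score 3.
D has the best pairwise record.

D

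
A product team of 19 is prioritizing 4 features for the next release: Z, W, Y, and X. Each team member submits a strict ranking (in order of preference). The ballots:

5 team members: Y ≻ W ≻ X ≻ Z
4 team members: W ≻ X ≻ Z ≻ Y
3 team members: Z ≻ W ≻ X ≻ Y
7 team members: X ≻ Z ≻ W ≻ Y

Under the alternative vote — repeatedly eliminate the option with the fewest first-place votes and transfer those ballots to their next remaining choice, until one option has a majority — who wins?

Round 1: Z 3, W 4, Y 5, X 7. Eliminate Z.
Round 2: W 7, Y 5, X 7. Eliminate Y.
Round 3: W 12, X 7. W has a majority.

W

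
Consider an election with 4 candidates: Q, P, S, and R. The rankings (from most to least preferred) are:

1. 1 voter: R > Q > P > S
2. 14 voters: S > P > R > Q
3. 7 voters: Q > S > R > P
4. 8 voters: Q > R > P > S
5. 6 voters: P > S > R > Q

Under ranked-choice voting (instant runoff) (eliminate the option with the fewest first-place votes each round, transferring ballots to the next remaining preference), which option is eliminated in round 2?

Round 1: Q 15, P 6, S 14, R 1. Eliminate R.
Round 2: Q 16, P 6, S 14. Eliminate P.

P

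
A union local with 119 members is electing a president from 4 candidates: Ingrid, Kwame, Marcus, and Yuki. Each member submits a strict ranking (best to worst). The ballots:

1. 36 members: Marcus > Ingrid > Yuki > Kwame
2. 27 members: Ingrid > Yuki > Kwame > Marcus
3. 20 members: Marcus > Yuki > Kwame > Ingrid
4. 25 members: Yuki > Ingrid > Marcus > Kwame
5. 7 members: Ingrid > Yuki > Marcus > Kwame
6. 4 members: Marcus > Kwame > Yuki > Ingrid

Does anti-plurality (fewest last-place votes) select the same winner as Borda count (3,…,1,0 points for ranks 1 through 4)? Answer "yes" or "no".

no

Anti-plurality — last-place votes: Ingrid 24, Kwame 68, Marcus 27, Yuki 0. Winner: Yuki.
Borda — scores: Ingrid 224, Kwame 55, Marcus 212, Yuki 223. Winner: Ingrid.
The two methods disagree.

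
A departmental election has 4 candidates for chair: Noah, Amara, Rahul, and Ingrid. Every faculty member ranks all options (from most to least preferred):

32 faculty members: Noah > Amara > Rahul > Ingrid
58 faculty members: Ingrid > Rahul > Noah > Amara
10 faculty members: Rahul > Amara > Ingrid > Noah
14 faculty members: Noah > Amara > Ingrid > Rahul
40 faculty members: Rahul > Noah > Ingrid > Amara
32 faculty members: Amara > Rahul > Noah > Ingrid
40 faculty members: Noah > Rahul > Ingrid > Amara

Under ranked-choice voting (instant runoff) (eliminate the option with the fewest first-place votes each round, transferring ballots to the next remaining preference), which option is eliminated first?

Round 1: Noah 86, Amara 32, Rahul 50, Ingrid 58. Eliminate Amara.

Amara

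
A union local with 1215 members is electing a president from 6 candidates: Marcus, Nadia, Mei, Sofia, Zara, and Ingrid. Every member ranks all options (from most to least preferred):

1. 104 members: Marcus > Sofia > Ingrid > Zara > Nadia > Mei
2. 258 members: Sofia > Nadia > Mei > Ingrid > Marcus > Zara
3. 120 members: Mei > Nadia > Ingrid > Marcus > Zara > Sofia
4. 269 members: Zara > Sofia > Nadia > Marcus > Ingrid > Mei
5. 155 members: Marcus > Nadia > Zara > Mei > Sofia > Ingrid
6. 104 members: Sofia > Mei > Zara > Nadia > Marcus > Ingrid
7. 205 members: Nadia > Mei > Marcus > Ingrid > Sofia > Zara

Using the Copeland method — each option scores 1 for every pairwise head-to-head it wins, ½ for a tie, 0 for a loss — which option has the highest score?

Marcus: beats Zara and Ingrid; loses to Nadia, Mei, and Sofia → score 2.
Nadia: beats Marcus, Mei, Zara, and Ingrid; loses to Sofia → score 4.
Mei: beats Marcus, Zara, and Ingrid; loses to Nadia and Sofia → score 3.
Sofia: beats Marcus, Nadia, Mei, Zara, and Ingrid → score 5.
Zara: loses to Marcus, Nadia, Mei, Sofia, and Ingrid → score 0.
Ingrid: beats Zara; loses to Marcus, Nadia, Mei, and Sofia → score 1.
Sofia has the best pairwise record.

Sofia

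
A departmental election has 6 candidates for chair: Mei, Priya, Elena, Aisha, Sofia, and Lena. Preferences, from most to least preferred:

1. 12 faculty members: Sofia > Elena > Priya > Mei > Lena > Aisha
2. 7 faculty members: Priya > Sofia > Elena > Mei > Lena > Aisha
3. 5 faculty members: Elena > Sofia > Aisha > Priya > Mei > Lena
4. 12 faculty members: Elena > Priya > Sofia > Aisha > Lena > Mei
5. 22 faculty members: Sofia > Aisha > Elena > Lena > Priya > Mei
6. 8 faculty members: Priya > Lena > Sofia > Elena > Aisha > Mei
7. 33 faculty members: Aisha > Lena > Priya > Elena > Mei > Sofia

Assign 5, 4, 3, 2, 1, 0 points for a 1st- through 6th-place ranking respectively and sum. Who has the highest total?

Mei: 12·2 + 7·2 + 5·1 + 12·0 + 22·0 + 8·0 + 33·1 = 76
Priya: 12·3 + 7·5 + 5·2 + 12·4 + 22·1 + 8·5 + 33·3 = 290
Elena: 12·4 + 7·3 + 5·5 + 12·5 + 22·3 + 8·2 + 33·2 = 302
Aisha: 12·0 + 7·0 + 5·3 + 12·2 + 22·4 + 8·1 + 33·5 = 300
Sofia: 12·5 + 7·4 + 5·4 + 12·3 + 22·5 + 8·3 + 33·0 = 278
Lena: 12·1 + 7·1 + 5·0 + 12·1 + 22·2 + 8·4 + 33·4 = 239
Elena has the highest Borda score (302).

Elena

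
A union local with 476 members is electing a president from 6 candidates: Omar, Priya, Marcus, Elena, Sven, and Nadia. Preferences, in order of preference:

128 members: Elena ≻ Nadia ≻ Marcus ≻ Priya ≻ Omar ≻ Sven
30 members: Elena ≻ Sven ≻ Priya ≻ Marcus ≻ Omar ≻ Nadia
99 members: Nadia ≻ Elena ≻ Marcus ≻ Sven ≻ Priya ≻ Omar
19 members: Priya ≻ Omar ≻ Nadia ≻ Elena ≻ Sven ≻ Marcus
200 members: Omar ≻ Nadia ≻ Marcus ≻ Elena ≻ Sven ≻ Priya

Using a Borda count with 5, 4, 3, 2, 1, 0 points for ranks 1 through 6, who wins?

Nadia

Omar: 128·1 + 30·1 + 99·0 + 19·4 + 200·5 = 1234
Priya: 128·2 + 30·3 + 99·1 + 19·5 + 200·0 = 540
Marcus: 128·3 + 30·2 + 99·3 + 19·0 + 200·3 = 1341
Elena: 128·5 + 30·5 + 99·4 + 19·2 + 200·2 = 1624
Sven: 128·0 + 30·4 + 99·2 + 19·1 + 200·1 = 537
Nadia: 128·4 + 30·0 + 99·5 + 19·3 + 200·4 = 1864
Nadia has the highest Borda score (1864).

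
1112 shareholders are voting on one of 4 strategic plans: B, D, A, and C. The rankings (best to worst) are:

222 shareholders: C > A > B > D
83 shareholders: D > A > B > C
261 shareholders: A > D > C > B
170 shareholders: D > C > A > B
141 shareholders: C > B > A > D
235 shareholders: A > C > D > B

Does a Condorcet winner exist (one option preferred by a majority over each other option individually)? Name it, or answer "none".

A

A vs B: 971–141 for A.
A vs D: 859–253 for A.
A vs C: 579–533 for A.
A beats every other option head-to-head.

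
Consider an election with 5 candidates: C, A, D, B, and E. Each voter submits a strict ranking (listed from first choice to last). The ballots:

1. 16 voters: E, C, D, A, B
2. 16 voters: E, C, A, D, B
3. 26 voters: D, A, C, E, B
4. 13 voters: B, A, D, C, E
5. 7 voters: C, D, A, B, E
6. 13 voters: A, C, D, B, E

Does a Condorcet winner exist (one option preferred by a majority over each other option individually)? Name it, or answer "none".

none

Checking pairwise contests:
A beats C 52–39.
D beats A 49–42.
C beats D 52–39.
C beats B 78–13.
C beats E 59–32.
Every option loses at least one head-to-head, so there is no Condorcet winner.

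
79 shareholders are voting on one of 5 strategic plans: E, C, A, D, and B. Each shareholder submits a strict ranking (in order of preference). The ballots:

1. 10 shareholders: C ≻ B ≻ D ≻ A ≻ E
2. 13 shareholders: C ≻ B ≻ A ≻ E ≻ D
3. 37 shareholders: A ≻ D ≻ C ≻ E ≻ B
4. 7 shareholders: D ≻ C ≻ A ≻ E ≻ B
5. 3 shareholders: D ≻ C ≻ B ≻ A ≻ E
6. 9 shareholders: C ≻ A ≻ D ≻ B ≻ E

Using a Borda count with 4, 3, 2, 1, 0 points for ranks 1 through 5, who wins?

C

E: 10·0 + 13·1 + 37·1 + 7·1 + 3·0 + 9·0 = 57
C: 10·4 + 13·4 + 37·2 + 7·3 + 3·3 + 9·4 = 232
A: 10·1 + 13·2 + 37·4 + 7·2 + 3·1 + 9·3 = 228
D: 10·2 + 13·0 + 37·3 + 7·4 + 3·4 + 9·2 = 189
B: 10·3 + 13·3 + 37·0 + 7·0 + 3·2 + 9·1 = 84
C has the highest Borda score (232).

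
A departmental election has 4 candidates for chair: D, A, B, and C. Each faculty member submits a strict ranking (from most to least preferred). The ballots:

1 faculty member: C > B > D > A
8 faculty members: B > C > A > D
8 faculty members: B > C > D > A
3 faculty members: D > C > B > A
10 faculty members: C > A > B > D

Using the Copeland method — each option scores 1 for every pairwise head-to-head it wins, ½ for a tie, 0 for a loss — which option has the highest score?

D: loses to A, B, and C → score 0.
A: beats D; loses to B and C → score 1.
B: beats D, A, and C → score 3.
C: beats D and A; loses to B → score 2.
B has the best pairwise record.

B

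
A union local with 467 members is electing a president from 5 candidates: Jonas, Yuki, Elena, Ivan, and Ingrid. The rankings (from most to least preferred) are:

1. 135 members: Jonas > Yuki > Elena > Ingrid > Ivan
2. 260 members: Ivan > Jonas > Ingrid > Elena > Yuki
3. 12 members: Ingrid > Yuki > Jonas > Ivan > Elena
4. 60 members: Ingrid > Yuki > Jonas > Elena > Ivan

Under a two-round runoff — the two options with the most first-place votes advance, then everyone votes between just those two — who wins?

Round 1 first-place votes: Jonas 135, Yuki 0, Elena 0, Ivan 260, Ingrid 72.
Ivan and Jonas advance.
Runoff: Ivan is preferred to Jonas by 260 voters; Jonas by 207.
Ivan wins the runoff.

Ivan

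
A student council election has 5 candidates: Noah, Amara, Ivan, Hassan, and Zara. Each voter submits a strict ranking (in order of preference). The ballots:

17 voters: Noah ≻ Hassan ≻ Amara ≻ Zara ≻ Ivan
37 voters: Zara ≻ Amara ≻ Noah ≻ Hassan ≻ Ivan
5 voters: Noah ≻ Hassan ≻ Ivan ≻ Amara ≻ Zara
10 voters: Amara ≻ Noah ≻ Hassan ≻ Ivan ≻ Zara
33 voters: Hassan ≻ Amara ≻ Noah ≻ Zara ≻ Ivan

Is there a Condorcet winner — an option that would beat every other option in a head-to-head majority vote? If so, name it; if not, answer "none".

Checking pairwise contests:
Amara beats Noah 80–22.
Hassan beats Amara 55–47.
Noah beats Ivan 102–0.
Noah beats Hassan 69–33.
Noah beats Zara 65–37.
Every option loses at least one head-to-head, so there is no Condorcet winner.

none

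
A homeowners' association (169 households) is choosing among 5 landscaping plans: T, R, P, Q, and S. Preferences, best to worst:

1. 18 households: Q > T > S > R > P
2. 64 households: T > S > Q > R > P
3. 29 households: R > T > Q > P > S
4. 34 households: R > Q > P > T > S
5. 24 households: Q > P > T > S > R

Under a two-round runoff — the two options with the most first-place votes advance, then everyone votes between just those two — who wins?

T

Round 1 first-place votes: T 64, R 63, P 0, Q 42, S 0.
T and R advance.
Runoff: T is preferred to R by 106 voters; R by 63.
T wins the runoff.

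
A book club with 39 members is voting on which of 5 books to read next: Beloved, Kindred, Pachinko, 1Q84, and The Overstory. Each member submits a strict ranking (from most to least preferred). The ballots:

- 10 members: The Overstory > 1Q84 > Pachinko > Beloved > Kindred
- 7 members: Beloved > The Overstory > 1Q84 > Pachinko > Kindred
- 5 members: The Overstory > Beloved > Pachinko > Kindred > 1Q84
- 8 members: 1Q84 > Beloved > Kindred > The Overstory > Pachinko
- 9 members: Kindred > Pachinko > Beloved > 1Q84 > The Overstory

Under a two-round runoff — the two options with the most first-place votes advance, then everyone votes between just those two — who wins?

The Overstory

Round 1 first-place votes: Beloved 7, Kindred 9, Pachinko 0, 1Q84 8, The Overstory 15.
The Overstory and Kindred advance.
Runoff: The Overstory is preferred to Kindred by 22 voters; Kindred by 17.
The Overstory wins the runoff.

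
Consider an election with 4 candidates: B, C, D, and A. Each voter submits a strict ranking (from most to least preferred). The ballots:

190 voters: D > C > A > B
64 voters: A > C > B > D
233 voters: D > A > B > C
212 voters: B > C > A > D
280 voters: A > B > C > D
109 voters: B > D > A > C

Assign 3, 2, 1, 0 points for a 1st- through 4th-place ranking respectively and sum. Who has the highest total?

A

B: 190·0 + 64·1 + 233·1 + 212·3 + 280·2 + 109·3 = 1820
C: 190·2 + 64·2 + 233·0 + 212·2 + 280·1 + 109·0 = 1212
D: 190·3 + 64·0 + 233·3 + 212·0 + 280·0 + 109·2 = 1487
A: 190·1 + 64·3 + 233·2 + 212·1 + 280·3 + 109·1 = 2009
A has the highest Borda score (2009).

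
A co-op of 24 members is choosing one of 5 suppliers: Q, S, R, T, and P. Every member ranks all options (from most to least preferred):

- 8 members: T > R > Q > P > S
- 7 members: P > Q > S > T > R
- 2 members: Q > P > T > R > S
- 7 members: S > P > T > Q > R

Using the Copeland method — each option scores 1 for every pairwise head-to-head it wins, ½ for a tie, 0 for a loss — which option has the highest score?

P

Q: beats S and R; loses to T and P → score 2.
S: beats R and T; loses to Q and P → score 2.
R: loses to Q, S, T, and P → score 0.
T: beats Q and R; loses to S and P → score 2.
P: beats Q, S, R, and T → score 4.
P has the best pairwise record.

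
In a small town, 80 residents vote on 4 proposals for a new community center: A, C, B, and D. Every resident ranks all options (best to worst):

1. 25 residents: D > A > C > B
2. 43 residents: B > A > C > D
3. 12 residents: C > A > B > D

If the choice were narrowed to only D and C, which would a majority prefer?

C

Voters preferring D to C: 25; preferring C to D: 55.
C wins the head-to-head.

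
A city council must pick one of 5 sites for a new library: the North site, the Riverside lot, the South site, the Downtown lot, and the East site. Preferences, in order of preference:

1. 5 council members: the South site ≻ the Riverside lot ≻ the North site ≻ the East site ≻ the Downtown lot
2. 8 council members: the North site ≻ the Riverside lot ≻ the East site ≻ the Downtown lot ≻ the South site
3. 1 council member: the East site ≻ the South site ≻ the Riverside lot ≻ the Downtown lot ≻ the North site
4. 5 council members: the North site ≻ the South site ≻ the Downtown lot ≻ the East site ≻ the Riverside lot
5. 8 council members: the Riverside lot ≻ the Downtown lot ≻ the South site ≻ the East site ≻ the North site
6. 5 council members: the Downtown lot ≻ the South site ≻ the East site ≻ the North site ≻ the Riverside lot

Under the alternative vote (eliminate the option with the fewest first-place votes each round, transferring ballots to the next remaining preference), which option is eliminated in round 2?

Round 1: the North site 13, the Riverside lot 8, the South site 5, the Downtown lot 5, the East site 1. Eliminate the East site.
Round 2: the North site 13, the Riverside lot 8, the South site 6, the Downtown lot 5. Eliminate the Downtown lot.

the Downtown lot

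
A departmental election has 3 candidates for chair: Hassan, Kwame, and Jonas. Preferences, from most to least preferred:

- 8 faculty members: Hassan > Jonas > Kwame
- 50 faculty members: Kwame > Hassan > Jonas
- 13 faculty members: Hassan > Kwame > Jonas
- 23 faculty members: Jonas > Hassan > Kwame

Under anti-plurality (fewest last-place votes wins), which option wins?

Last-place votes: Hassan 0, Kwame 31, Jonas 63.
Hassan is ranked last by the fewest voters, so Hassan wins.

Hassan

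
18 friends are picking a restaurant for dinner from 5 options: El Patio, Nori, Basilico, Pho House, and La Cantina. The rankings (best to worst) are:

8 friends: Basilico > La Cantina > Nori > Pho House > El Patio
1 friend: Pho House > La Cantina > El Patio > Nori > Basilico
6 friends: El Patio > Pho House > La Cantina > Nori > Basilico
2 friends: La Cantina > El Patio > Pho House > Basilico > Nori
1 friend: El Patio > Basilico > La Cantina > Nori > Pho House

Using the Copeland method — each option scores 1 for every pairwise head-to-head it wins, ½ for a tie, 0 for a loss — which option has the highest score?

La Cantina

El Patio: beats Nori and Basilico; ties Pho House; loses to La Cantina → score 2.5.
Nori: ties Pho House; loses to El Patio, Basilico, and La Cantina → score 0.5.
Basilico: beats Nori; ties Pho House and La Cantina; loses to El Patio → score 2.
Pho House: ties El Patio, Nori, and Basilico; loses to La Cantina → score 1.5.
La Cantina: beats El Patio, Nori, and Pho House; ties Basilico → score 3.5.
La Cantina has the best pairwise record.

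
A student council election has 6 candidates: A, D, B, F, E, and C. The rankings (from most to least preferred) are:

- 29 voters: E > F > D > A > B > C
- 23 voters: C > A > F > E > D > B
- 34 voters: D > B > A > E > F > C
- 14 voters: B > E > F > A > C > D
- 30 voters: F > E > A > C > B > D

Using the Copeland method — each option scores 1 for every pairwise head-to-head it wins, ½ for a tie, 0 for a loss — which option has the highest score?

A: beats D, B, and C; loses to F and E → score 3.
D: beats B; loses to A, F, E, and C → score 1.
B: beats C; loses to A, D, F, and E → score 1.
F: beats A, D, B, and C; loses to E → score 4.
E: beats A, D, B, F, and C → score 5.
C: beats D; loses to A, B, F, and E → score 1.
E has the best pairwise record.

E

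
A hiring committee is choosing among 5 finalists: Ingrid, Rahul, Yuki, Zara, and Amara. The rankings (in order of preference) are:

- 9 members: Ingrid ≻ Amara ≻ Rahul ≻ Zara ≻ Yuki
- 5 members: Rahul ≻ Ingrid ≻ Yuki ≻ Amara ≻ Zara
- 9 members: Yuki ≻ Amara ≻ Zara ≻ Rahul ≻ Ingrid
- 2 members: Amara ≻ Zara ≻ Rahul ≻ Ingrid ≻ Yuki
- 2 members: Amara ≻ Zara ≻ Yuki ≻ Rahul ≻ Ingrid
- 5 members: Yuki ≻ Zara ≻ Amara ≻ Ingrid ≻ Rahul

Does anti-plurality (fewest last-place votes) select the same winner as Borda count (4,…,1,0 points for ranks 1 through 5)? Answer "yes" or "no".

yes

Anti-plurality — last-place votes: Ingrid 11, Rahul 5, Yuki 11, Zara 5, Amara 0. Winner: Amara.
Borda — scores: Ingrid 58, Rahul 53, Yuki 70, Zara 54, Amara 85. Winner: Amara.
The two methods agree.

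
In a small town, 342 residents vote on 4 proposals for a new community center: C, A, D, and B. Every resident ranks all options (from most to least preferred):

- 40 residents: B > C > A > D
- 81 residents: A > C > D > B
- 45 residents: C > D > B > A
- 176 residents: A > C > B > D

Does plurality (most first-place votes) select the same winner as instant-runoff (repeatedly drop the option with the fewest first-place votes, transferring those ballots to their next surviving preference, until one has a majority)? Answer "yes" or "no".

yes

Plurality — first-place votes: C 45, A 257, D 0, B 40. Winner: A.
Instant-runoff — R1 C 45, A 257, D 0, B 40 (A winner). Winner: A.
The two methods agree.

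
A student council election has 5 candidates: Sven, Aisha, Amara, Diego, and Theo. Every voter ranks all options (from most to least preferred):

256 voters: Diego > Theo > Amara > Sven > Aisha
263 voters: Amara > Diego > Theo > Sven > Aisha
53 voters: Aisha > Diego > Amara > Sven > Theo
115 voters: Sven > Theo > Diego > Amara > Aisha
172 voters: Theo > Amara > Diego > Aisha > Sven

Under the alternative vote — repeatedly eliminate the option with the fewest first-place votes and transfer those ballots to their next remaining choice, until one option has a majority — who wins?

Diego

Round 1: Sven 115, Aisha 53, Amara 263, Diego 256, Theo 172. Eliminate Aisha.
Round 2: Sven 115, Amara 263, Diego 309, Theo 172. Eliminate Sven.
Round 3: Amara 263, Diego 309, Theo 287. Eliminate Amara.
Round 4: Diego 572, Theo 287. Diego has a majority.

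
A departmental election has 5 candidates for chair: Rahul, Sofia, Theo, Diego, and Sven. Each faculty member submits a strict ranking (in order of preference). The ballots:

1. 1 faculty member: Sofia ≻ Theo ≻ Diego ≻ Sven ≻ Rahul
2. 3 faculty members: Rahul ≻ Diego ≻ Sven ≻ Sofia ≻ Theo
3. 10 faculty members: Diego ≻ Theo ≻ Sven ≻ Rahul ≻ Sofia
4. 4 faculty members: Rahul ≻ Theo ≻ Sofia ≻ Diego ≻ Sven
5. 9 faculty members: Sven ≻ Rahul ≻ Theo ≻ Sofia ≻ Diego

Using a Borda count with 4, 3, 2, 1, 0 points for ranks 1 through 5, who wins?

Rahul

Rahul: 1·0 + 3·4 + 10·1 + 4·4 + 9·3 = 65
Sofia: 1·4 + 3·1 + 10·0 + 4·2 + 9·1 = 24
Theo: 1·3 + 3·0 + 10·3 + 4·3 + 9·2 = 63
Diego: 1·2 + 3·3 + 10·4 + 4·1 + 9·0 = 55
Sven: 1·1 + 3·2 + 10·2 + 4·0 + 9·4 = 63
Rahul has the highest Borda score (65).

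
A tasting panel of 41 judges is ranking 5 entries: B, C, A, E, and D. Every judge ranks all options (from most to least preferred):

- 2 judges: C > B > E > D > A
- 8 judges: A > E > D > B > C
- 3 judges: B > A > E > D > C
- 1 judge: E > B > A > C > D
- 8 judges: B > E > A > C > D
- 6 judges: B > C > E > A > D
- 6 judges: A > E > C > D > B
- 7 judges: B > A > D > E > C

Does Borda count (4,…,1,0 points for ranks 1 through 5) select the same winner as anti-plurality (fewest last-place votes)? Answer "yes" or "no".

Borda — scores: B 113, C 47, A 110, E 99, D 41. Winner: B.
Anti-plurality — last-place votes: B 6, C 18, A 2, E 0, D 15. Winner: E.
The two methods disagree.

no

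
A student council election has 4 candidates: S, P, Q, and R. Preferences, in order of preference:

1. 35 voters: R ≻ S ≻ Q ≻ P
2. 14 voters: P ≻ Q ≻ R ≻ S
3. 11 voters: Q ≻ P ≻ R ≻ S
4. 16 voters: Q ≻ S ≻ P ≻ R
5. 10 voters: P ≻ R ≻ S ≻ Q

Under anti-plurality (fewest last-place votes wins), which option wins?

Q

Last-place votes: S 25, P 35, Q 10, R 16.
Q is ranked last by the fewest voters, so Q wins.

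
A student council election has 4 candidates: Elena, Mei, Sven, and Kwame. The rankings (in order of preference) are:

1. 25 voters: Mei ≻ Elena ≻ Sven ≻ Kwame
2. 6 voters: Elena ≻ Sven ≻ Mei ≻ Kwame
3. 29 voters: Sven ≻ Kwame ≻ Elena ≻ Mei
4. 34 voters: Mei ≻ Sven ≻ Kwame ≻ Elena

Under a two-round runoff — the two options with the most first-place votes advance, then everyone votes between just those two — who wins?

Round 1 first-place votes: Elena 6, Mei 59, Sven 29, Kwame 0.
Mei and Sven advance.
Runoff: Mei is preferred to Sven by 59 voters; Sven by 35.
Mei wins the runoff.

Mei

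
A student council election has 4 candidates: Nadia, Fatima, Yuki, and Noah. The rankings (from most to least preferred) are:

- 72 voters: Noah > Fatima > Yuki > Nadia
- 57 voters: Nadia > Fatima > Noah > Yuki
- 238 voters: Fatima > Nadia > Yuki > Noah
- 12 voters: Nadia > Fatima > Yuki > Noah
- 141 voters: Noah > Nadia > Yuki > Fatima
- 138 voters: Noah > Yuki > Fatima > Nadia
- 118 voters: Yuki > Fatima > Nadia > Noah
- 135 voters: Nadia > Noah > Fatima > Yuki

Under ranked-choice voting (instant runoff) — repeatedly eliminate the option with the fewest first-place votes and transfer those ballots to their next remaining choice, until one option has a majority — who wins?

Noah

Round 1: Nadia 204, Fatima 238, Yuki 118, Noah 351. Eliminate Yuki.
Round 2: Nadia 204, Fatima 356, Noah 351. Eliminate Nadia.
Round 3: Fatima 425, Noah 486. Noah has a majority.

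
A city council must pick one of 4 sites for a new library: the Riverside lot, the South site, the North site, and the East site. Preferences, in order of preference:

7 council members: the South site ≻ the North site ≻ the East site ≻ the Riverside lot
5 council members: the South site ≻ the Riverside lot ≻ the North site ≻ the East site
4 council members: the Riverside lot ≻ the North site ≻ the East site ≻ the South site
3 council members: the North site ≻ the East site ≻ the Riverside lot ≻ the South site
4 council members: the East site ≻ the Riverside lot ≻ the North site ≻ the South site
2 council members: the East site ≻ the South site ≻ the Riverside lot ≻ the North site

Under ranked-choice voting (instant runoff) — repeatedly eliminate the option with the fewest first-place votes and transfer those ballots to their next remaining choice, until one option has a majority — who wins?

the East site

Round 1: the Riverside lot 4, the South site 12, the North site 3, the East site 6. Eliminate the North site.
Round 2: the Riverside lot 4, the South site 12, the East site 9. Eliminate the Riverside lot.
Round 3: the South site 12, the East site 13. The East site has a majority.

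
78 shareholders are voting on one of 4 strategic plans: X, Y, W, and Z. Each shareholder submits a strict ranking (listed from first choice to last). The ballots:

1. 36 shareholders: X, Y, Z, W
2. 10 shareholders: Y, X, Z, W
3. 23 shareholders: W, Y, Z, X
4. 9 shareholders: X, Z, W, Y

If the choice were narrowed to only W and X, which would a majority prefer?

Voters preferring W to X: 23; preferring X to W: 55.
X wins the head-to-head.

X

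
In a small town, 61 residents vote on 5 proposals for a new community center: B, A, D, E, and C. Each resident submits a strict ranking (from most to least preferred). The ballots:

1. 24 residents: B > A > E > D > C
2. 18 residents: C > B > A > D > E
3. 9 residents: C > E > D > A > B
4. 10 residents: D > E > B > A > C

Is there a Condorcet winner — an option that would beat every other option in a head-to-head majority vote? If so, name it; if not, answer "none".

B

B vs A: 52–9 for B.
B vs D: 42–19 for B.
B vs E: 42–19 for B.
B vs C: 34–27 for B.
B beats every other option head-to-head.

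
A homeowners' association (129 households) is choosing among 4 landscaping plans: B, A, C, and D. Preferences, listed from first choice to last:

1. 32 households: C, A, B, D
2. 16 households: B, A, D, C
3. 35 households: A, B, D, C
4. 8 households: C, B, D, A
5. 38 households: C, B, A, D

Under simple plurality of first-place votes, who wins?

First-place votes: B 16, A 35, C 78, D 0.
C has the most first-place votes.

C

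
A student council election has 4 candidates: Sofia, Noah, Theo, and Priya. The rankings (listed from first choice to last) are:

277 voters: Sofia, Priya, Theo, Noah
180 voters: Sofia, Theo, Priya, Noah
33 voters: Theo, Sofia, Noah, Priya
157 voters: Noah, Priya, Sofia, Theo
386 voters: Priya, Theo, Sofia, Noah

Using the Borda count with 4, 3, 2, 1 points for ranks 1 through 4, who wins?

Sofia: 277·4 + 180·4 + 33·3 + 157·2 + 386·2 = 3013
Noah: 277·1 + 180·1 + 33·2 + 157·4 + 386·1 = 1537
Theo: 277·2 + 180·3 + 33·4 + 157·1 + 386·3 = 2541
Priya: 277·3 + 180·2 + 33·1 + 157·3 + 386·4 = 3239
Priya has the highest Borda score (3239).

Priya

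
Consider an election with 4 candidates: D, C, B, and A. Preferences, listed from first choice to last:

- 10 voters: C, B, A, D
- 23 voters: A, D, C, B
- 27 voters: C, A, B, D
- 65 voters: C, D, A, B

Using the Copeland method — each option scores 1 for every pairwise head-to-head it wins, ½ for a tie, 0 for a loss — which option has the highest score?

D: beats B and A; loses to C → score 2.
C: beats D, B, and A → score 3.
B: loses to D, C, and A → score 0.
A: beats B; loses to D and C → score 1.
C has the best pairwise record.

C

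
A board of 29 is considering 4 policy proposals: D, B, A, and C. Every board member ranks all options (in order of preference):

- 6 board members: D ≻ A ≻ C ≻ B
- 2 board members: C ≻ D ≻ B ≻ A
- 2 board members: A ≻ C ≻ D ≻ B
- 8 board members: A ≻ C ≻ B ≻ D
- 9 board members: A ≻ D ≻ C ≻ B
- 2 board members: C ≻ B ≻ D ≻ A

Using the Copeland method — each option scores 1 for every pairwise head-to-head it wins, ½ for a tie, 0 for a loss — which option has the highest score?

A

D: beats B and C; loses to A → score 2.
B: loses to D, A, and C → score 0.
A: beats D, B, and C → score 3.
C: beats B; loses to D and A → score 1.
A has the best pairwise record.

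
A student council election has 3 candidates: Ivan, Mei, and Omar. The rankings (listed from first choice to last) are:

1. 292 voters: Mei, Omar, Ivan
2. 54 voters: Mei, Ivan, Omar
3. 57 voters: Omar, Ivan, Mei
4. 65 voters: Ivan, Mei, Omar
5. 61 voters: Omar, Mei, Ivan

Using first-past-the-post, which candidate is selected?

Mei

First-place votes: Ivan 65, Mei 346, Omar 118.
Mei has the most first-place votes.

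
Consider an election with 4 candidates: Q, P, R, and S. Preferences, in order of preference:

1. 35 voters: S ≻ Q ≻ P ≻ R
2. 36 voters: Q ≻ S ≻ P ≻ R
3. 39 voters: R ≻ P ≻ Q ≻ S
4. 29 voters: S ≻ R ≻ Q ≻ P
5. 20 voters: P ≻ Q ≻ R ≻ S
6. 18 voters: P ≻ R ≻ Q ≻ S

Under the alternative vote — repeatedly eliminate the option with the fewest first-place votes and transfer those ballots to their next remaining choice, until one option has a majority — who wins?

S

Round 1: Q 36, P 38, R 39, S 64. Eliminate Q.
Round 2: P 38, R 39, S 100. S has a majority.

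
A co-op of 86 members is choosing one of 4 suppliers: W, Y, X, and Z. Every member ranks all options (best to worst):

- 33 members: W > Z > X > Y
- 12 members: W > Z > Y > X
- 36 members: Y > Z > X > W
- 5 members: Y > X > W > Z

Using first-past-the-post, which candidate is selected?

W

First-place votes: W 45, Y 41, X 0, Z 0.
W has the most first-place votes.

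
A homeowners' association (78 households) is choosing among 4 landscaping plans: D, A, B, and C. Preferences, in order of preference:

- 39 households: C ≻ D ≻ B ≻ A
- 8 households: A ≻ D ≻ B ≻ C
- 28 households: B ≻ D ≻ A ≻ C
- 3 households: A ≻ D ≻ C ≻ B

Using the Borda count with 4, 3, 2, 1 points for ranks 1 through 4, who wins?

D: 39·3 + 8·3 + 28·3 + 3·3 = 234
A: 39·1 + 8·4 + 28·2 + 3·4 = 139
B: 39·2 + 8·2 + 28·4 + 3·1 = 209
C: 39·4 + 8·1 + 28·1 + 3·2 = 198
D has the highest Borda score (234).

D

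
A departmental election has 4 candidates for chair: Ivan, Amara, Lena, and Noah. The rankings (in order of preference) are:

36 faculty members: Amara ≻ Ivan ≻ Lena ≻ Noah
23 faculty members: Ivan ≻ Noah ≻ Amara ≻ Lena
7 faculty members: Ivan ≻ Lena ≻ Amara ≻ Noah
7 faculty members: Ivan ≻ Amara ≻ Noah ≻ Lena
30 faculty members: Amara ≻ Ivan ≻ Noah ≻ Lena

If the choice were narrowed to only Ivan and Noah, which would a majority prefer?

Ivan

Voters preferring Ivan to Noah: 103; preferring Noah to Ivan: 0.
Ivan wins the head-to-head.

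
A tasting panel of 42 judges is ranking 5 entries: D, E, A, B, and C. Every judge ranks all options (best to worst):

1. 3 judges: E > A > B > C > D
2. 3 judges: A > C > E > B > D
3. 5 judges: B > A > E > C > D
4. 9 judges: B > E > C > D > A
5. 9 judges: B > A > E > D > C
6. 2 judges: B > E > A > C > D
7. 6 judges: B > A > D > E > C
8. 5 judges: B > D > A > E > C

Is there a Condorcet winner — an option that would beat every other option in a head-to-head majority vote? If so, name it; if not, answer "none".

B vs D: 42–0 for B.
B vs E: 36–6 for B.
B vs A: 36–6 for B.
B vs C: 39–3 for B.
B beats every other option head-to-head.

B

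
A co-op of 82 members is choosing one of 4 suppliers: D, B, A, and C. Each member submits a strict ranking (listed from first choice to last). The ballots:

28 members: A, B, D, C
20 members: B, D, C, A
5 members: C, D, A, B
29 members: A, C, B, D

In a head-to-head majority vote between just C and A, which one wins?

Voters preferring C to A: 25; preferring A to C: 57.
A wins the head-to-head.

A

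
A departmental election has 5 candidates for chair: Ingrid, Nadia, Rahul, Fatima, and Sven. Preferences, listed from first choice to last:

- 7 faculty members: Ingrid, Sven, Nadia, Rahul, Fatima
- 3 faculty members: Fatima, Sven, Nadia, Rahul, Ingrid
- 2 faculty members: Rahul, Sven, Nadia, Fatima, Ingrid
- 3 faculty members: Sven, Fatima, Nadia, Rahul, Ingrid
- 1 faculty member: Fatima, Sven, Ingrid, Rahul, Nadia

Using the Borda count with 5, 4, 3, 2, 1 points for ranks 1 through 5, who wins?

Sven

Ingrid: 7·5 + 3·1 + 2·1 + 3·1 + 1·3 = 46
Nadia: 7·3 + 3·3 + 2·3 + 3·3 + 1·1 = 46
Rahul: 7·2 + 3·2 + 2·5 + 3·2 + 1·2 = 38
Fatima: 7·1 + 3·5 + 2·2 + 3·4 + 1·5 = 43
Sven: 7·4 + 3·4 + 2·4 + 3·5 + 1·4 = 67
Sven has the highest Borda score (67).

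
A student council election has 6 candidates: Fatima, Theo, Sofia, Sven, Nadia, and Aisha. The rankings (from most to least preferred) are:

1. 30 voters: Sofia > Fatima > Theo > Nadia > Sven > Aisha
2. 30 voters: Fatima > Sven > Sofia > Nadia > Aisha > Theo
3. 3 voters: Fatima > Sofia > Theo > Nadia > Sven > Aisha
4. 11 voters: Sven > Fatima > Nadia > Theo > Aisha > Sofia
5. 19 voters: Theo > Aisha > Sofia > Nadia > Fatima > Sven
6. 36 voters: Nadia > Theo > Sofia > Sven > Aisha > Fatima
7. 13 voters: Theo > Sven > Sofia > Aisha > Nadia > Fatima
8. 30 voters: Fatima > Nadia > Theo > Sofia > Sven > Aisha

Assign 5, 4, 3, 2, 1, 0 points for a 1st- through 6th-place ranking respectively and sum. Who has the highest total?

Fatima: 30·4 + 30·5 + 3·5 + 11·4 + 19·1 + 36·0 + 13·0 + 30·5 = 498
Theo: 30·3 + 30·0 + 3·3 + 11·2 + 19·5 + 36·4 + 13·5 + 30·3 = 515
Sofia: 30·5 + 30·3 + 3·4 + 11·0 + 19·3 + 36·3 + 13·3 + 30·2 = 516
Sven: 30·1 + 30·4 + 3·1 + 11·5 + 19·0 + 36·2 + 13·4 + 30·1 = 362
Nadia: 30·2 + 30·2 + 3·2 + 11·3 + 19·2 + 36·5 + 13·1 + 30·4 = 510
Aisha: 30·0 + 30·1 + 3·0 + 11·1 + 19·4 + 36·1 + 13·2 + 30·0 = 179
Sofia has the highest Borda score (516).

Sofia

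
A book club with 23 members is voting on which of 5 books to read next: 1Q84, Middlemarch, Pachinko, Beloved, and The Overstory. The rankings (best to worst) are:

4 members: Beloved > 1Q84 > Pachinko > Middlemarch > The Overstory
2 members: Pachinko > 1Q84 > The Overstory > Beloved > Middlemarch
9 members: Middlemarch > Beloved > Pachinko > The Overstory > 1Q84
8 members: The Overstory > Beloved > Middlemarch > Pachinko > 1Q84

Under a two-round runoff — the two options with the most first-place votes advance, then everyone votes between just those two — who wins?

Middlemarch

Round 1 first-place votes: 1Q84 0, Middlemarch 9, Pachinko 2, Beloved 4, The Overstory 8.
Middlemarch and The Overstory advance.
Runoff: Middlemarch is preferred to The Overstory by 13 voters; The Overstory by 10.
Middlemarch wins the runoff.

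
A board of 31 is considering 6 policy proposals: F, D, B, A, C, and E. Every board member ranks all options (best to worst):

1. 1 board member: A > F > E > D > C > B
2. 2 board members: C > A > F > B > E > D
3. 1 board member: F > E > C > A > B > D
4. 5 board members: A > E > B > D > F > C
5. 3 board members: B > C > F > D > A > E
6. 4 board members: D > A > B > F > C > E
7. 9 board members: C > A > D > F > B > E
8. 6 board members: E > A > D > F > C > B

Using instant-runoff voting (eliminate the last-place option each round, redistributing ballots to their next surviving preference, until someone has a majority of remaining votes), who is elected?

Round 1: F 1, D 4, B 3, A 6, C 11, E 6. Eliminate F.
Round 2: D 4, B 3, A 6, C 11, E 7. Eliminate B.
Round 3: D 4, A 6, C 14, E 7. Eliminate D.
Round 4: A 10, C 14, E 7. Eliminate E.
Round 5: A 16, C 15. A has a majority.

A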